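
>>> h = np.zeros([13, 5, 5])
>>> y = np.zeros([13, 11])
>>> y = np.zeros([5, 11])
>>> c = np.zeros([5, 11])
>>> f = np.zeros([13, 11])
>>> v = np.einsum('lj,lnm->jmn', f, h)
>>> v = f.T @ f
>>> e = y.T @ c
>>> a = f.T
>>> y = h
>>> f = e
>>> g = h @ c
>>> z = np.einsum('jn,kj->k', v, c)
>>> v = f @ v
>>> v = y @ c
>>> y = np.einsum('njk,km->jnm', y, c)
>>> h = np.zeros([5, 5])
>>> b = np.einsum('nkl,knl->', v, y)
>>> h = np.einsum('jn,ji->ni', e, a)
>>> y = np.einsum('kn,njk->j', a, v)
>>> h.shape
(11, 13)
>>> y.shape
(5,)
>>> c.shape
(5, 11)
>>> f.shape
(11, 11)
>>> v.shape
(13, 5, 11)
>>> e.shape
(11, 11)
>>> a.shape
(11, 13)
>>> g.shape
(13, 5, 11)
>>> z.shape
(5,)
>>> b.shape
()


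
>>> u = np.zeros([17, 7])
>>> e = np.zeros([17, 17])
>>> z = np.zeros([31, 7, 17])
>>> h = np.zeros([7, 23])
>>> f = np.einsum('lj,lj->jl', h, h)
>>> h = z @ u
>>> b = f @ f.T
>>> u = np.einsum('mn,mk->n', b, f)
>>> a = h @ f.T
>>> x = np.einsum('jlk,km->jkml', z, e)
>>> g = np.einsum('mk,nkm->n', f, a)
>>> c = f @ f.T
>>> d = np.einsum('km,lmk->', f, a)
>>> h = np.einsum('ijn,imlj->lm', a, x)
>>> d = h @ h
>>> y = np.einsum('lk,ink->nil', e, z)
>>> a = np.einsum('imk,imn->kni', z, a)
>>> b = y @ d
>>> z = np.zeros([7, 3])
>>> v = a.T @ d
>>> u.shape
(23,)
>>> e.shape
(17, 17)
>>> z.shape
(7, 3)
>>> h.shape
(17, 17)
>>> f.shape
(23, 7)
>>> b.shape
(7, 31, 17)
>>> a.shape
(17, 23, 31)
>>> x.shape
(31, 17, 17, 7)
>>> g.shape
(31,)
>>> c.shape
(23, 23)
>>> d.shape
(17, 17)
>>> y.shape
(7, 31, 17)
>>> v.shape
(31, 23, 17)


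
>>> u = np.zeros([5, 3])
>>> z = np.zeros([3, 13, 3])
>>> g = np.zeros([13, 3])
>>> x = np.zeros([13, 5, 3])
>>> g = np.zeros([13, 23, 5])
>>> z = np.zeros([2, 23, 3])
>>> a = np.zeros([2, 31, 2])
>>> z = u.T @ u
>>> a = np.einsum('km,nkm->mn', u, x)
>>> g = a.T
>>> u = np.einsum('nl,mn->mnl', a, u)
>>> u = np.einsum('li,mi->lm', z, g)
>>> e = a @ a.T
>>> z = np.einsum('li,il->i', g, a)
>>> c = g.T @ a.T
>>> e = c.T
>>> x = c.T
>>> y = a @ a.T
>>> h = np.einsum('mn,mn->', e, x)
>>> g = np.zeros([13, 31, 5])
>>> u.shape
(3, 13)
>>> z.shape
(3,)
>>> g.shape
(13, 31, 5)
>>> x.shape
(3, 3)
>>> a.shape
(3, 13)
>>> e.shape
(3, 3)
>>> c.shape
(3, 3)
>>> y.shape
(3, 3)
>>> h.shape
()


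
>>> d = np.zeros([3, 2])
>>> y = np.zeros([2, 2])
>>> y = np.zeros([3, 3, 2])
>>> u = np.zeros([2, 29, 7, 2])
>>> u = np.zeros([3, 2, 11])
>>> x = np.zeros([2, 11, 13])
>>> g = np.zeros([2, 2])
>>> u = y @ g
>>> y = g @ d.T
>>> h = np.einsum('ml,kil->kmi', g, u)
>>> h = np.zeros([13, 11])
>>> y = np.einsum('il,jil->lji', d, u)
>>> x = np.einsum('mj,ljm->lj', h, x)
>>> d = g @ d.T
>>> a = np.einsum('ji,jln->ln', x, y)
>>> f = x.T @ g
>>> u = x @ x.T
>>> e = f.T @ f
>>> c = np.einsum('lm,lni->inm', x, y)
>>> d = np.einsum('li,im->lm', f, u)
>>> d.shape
(11, 2)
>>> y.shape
(2, 3, 3)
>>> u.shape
(2, 2)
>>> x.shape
(2, 11)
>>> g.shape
(2, 2)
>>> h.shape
(13, 11)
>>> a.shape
(3, 3)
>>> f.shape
(11, 2)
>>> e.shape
(2, 2)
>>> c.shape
(3, 3, 11)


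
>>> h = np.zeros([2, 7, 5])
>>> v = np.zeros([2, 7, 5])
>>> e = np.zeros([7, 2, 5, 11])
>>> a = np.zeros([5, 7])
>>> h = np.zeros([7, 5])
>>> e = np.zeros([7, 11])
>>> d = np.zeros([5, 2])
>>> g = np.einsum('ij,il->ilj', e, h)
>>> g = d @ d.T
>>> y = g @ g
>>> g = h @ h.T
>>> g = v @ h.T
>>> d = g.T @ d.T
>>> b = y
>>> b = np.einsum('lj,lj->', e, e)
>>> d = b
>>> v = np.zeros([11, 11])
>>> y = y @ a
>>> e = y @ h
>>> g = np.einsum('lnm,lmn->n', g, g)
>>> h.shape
(7, 5)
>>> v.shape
(11, 11)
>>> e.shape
(5, 5)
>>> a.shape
(5, 7)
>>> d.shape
()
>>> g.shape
(7,)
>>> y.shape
(5, 7)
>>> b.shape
()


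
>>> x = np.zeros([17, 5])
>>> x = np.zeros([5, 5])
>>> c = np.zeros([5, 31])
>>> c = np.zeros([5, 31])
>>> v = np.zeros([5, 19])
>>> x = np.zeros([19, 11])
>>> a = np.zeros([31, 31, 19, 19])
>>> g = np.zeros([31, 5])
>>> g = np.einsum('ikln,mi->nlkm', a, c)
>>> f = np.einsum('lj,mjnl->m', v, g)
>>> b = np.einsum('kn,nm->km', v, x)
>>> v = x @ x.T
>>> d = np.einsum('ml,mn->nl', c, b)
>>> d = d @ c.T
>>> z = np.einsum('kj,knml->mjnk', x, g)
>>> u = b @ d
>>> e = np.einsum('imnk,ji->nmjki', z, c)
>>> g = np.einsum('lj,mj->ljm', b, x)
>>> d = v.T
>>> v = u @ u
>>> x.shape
(19, 11)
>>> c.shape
(5, 31)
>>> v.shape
(5, 5)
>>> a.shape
(31, 31, 19, 19)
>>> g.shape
(5, 11, 19)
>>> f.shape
(19,)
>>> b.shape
(5, 11)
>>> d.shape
(19, 19)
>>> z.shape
(31, 11, 19, 19)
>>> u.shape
(5, 5)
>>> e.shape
(19, 11, 5, 19, 31)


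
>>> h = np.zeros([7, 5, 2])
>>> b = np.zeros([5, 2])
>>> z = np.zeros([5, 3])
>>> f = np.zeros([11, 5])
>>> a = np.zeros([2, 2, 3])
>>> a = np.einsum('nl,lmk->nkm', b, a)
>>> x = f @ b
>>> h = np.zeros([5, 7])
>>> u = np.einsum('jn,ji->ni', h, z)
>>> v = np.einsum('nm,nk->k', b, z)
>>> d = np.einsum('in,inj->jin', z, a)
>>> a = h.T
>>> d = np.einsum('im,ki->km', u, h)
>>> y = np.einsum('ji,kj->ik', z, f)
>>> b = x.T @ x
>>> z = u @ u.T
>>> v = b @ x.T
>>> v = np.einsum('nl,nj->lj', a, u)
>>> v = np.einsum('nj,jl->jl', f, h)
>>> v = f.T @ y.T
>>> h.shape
(5, 7)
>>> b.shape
(2, 2)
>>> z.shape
(7, 7)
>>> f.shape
(11, 5)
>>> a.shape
(7, 5)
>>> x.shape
(11, 2)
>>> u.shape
(7, 3)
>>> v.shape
(5, 3)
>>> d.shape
(5, 3)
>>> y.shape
(3, 11)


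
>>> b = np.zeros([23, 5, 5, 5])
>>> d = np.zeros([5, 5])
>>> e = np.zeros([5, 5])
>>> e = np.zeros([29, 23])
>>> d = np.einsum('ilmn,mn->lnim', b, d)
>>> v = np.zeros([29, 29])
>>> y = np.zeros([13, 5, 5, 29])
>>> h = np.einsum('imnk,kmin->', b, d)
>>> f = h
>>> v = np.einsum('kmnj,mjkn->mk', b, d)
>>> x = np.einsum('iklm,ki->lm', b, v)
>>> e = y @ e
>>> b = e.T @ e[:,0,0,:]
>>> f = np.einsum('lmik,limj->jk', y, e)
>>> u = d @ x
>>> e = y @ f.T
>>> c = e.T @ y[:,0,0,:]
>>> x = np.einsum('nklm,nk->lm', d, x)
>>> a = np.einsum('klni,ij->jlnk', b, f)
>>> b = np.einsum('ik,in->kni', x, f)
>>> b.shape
(5, 29, 23)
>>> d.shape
(5, 5, 23, 5)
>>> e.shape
(13, 5, 5, 23)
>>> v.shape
(5, 23)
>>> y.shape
(13, 5, 5, 29)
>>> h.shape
()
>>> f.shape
(23, 29)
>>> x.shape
(23, 5)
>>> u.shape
(5, 5, 23, 5)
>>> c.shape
(23, 5, 5, 29)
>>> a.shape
(29, 5, 5, 23)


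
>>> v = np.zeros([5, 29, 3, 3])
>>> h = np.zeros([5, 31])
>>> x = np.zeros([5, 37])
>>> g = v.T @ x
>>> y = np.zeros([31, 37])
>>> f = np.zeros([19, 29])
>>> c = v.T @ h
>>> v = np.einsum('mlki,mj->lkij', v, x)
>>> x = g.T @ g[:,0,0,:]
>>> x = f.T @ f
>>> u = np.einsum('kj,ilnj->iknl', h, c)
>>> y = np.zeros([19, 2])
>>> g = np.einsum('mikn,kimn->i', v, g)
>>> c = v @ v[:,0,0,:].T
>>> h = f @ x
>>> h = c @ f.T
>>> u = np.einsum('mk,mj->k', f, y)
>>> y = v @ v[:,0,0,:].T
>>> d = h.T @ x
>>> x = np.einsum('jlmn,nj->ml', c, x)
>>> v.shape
(29, 3, 3, 37)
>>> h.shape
(29, 3, 3, 19)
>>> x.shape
(3, 3)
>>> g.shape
(3,)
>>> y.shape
(29, 3, 3, 29)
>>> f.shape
(19, 29)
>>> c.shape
(29, 3, 3, 29)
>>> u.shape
(29,)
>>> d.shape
(19, 3, 3, 29)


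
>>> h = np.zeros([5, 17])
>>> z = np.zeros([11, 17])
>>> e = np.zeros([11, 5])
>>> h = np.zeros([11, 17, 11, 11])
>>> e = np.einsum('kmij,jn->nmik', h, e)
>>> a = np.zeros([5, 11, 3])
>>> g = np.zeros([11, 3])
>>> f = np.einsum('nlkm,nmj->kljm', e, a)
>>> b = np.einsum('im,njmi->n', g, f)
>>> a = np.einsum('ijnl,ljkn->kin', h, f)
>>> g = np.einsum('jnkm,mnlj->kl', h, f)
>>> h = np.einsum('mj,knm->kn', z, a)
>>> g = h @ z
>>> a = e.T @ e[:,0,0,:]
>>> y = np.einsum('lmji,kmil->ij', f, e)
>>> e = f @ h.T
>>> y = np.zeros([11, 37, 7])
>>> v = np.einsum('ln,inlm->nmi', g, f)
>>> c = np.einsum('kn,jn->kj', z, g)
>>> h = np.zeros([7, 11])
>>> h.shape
(7, 11)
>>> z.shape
(11, 17)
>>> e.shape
(11, 17, 3, 3)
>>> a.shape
(11, 11, 17, 11)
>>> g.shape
(3, 17)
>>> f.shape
(11, 17, 3, 11)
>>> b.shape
(11,)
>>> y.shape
(11, 37, 7)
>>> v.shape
(17, 11, 11)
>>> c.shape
(11, 3)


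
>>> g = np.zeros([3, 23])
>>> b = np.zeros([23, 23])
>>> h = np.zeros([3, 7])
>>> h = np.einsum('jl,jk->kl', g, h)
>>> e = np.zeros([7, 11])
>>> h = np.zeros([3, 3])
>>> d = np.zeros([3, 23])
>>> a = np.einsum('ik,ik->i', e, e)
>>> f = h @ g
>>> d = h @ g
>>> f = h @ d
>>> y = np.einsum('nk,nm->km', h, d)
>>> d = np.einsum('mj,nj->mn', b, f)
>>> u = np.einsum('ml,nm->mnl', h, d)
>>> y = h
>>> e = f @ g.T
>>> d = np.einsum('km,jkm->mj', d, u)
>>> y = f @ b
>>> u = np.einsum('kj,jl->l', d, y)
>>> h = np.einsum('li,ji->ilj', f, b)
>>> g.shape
(3, 23)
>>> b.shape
(23, 23)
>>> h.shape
(23, 3, 23)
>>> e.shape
(3, 3)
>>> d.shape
(3, 3)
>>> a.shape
(7,)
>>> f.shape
(3, 23)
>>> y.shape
(3, 23)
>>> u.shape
(23,)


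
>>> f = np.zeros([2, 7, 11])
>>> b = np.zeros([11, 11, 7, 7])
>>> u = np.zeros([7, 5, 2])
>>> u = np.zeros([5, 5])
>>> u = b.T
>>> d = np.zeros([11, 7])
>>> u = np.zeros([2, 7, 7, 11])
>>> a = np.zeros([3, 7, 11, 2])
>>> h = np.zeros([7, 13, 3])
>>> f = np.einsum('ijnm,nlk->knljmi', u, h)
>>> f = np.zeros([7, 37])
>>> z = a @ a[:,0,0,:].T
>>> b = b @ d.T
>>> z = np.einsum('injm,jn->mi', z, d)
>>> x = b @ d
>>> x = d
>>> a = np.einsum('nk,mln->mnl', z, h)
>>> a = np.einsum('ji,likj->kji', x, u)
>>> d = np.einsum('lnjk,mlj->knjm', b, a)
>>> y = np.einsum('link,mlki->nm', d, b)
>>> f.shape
(7, 37)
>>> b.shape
(11, 11, 7, 11)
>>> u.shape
(2, 7, 7, 11)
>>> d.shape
(11, 11, 7, 7)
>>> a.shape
(7, 11, 7)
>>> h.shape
(7, 13, 3)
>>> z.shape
(3, 3)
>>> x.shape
(11, 7)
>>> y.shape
(7, 11)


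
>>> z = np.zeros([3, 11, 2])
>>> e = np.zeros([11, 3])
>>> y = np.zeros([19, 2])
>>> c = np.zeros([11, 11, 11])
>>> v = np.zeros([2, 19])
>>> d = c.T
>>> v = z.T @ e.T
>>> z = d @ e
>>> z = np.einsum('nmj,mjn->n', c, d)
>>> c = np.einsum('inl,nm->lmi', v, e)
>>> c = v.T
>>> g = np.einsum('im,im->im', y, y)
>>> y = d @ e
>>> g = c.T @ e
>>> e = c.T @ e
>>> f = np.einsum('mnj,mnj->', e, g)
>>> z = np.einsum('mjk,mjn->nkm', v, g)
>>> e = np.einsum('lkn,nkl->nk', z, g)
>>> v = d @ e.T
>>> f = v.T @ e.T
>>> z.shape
(3, 11, 2)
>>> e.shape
(2, 11)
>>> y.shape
(11, 11, 3)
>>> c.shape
(11, 11, 2)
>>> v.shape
(11, 11, 2)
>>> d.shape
(11, 11, 11)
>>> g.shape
(2, 11, 3)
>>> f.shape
(2, 11, 2)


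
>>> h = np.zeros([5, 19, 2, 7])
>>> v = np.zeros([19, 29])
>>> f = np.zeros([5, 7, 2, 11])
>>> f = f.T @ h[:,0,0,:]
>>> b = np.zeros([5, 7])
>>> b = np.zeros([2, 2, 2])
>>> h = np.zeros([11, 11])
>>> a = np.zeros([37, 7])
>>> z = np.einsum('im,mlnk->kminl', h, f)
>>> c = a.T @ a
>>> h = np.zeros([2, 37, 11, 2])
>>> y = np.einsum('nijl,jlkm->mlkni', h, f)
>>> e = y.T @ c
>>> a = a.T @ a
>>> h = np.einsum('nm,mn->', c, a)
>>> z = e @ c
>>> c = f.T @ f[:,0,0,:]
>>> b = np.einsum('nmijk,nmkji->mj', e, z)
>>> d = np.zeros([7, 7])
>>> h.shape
()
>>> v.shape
(19, 29)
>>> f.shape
(11, 2, 7, 7)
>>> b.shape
(2, 2)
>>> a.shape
(7, 7)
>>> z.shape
(37, 2, 7, 2, 7)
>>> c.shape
(7, 7, 2, 7)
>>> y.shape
(7, 2, 7, 2, 37)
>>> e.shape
(37, 2, 7, 2, 7)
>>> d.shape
(7, 7)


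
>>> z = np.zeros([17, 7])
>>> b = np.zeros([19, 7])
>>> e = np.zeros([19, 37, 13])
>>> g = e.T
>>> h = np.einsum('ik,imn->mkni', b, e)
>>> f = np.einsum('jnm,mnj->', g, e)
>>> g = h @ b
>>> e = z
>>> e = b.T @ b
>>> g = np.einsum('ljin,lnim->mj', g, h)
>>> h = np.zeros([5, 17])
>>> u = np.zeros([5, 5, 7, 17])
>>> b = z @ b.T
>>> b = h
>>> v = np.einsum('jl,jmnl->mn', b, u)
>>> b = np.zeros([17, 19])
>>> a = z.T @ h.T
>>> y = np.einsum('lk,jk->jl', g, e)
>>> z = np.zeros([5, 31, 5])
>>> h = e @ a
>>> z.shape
(5, 31, 5)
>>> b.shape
(17, 19)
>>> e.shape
(7, 7)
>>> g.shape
(19, 7)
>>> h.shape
(7, 5)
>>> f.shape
()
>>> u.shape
(5, 5, 7, 17)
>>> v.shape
(5, 7)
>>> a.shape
(7, 5)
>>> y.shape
(7, 19)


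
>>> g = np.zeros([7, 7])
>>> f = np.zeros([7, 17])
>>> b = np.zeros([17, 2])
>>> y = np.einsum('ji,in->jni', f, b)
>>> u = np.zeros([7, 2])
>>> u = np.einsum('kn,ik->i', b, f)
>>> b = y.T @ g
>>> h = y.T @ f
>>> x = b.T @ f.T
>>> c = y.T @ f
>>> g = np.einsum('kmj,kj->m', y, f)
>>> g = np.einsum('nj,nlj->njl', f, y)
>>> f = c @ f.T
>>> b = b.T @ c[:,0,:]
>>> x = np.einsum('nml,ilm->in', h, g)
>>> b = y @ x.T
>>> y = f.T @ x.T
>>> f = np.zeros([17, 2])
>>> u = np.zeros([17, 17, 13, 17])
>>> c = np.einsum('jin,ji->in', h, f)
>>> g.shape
(7, 17, 2)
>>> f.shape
(17, 2)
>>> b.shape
(7, 2, 7)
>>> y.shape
(7, 2, 7)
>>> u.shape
(17, 17, 13, 17)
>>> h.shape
(17, 2, 17)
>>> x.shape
(7, 17)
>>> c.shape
(2, 17)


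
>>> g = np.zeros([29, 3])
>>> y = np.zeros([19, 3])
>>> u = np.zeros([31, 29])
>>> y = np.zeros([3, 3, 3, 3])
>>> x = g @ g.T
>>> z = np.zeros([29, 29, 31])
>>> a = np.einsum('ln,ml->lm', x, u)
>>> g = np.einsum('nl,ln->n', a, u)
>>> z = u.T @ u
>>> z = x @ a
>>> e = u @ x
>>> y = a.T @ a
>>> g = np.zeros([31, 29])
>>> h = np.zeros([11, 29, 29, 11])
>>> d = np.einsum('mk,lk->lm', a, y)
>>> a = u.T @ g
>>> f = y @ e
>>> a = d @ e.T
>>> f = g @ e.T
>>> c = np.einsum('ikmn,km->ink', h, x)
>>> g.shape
(31, 29)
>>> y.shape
(31, 31)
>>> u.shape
(31, 29)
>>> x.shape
(29, 29)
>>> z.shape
(29, 31)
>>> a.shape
(31, 31)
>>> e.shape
(31, 29)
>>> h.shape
(11, 29, 29, 11)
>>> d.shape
(31, 29)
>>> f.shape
(31, 31)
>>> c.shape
(11, 11, 29)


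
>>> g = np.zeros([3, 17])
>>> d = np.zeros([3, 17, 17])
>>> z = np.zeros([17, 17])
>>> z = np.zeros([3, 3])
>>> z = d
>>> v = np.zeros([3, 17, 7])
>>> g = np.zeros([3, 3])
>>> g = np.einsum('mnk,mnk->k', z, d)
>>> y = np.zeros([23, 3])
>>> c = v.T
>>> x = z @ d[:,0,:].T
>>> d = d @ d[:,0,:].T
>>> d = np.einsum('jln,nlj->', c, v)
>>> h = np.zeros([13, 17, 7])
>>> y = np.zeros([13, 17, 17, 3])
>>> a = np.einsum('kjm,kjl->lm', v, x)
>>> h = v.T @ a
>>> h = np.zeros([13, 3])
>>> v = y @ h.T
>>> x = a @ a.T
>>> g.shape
(17,)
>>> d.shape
()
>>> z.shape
(3, 17, 17)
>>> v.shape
(13, 17, 17, 13)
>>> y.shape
(13, 17, 17, 3)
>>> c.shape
(7, 17, 3)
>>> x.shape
(3, 3)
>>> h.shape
(13, 3)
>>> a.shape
(3, 7)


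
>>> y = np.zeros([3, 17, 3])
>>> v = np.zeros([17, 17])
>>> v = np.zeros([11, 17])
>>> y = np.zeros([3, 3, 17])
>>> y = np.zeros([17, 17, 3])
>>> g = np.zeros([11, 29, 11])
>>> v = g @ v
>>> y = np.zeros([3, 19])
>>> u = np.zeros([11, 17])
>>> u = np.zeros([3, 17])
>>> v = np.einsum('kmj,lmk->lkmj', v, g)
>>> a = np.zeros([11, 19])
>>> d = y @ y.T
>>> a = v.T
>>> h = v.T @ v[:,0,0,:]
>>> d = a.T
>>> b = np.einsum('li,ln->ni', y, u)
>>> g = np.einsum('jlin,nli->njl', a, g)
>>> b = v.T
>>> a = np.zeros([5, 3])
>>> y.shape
(3, 19)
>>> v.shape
(11, 11, 29, 17)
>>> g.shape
(11, 17, 29)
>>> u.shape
(3, 17)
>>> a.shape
(5, 3)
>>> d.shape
(11, 11, 29, 17)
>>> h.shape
(17, 29, 11, 17)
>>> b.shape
(17, 29, 11, 11)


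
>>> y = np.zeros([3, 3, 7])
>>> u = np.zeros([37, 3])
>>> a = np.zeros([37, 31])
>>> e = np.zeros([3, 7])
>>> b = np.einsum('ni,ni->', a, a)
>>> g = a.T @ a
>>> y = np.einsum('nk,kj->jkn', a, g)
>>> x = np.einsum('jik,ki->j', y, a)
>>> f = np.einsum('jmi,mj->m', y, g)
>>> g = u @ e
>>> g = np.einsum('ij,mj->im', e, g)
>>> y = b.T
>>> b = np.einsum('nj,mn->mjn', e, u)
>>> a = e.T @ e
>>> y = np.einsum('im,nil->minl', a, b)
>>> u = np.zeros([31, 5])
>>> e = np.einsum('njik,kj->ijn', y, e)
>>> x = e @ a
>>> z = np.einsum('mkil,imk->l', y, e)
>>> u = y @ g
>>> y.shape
(7, 7, 37, 3)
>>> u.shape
(7, 7, 37, 37)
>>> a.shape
(7, 7)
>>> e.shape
(37, 7, 7)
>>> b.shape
(37, 7, 3)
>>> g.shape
(3, 37)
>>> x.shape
(37, 7, 7)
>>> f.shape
(31,)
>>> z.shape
(3,)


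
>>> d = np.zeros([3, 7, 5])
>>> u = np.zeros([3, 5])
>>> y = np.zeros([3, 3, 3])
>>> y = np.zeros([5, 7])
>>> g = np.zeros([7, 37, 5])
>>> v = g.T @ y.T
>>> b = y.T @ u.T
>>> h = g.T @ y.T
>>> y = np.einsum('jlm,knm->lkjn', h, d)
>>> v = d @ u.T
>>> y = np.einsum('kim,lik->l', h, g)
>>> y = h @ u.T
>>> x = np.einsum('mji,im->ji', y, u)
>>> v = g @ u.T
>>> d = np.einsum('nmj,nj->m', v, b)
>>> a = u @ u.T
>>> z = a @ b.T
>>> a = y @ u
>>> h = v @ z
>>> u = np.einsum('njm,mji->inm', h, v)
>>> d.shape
(37,)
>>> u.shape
(3, 7, 7)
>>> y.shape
(5, 37, 3)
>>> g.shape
(7, 37, 5)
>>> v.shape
(7, 37, 3)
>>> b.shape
(7, 3)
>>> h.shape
(7, 37, 7)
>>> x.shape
(37, 3)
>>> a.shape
(5, 37, 5)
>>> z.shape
(3, 7)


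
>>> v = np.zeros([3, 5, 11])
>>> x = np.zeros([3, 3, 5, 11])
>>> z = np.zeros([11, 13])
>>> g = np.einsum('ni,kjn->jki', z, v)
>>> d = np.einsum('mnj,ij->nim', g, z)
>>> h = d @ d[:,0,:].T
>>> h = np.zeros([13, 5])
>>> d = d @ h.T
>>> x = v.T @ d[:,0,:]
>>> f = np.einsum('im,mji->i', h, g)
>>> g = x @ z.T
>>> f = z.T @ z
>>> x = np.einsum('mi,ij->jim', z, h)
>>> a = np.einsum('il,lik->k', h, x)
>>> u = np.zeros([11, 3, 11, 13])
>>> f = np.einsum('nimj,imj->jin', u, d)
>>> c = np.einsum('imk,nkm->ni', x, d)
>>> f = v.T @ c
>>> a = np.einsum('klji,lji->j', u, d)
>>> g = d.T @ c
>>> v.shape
(3, 5, 11)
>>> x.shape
(5, 13, 11)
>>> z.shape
(11, 13)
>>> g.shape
(13, 11, 5)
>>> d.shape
(3, 11, 13)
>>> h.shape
(13, 5)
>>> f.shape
(11, 5, 5)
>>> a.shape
(11,)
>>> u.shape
(11, 3, 11, 13)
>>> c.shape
(3, 5)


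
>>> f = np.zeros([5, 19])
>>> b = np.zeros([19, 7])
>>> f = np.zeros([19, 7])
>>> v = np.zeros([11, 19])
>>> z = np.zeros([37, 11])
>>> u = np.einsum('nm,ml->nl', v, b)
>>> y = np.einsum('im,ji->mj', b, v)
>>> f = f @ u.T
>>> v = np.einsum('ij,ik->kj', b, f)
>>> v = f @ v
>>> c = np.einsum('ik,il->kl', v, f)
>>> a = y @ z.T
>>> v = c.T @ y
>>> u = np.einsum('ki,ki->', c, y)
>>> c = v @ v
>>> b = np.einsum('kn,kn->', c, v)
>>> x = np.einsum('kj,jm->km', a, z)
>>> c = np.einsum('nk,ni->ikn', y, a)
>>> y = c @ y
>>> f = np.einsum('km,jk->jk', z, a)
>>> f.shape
(7, 37)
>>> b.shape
()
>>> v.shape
(11, 11)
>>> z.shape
(37, 11)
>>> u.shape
()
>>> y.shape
(37, 11, 11)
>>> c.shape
(37, 11, 7)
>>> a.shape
(7, 37)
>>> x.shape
(7, 11)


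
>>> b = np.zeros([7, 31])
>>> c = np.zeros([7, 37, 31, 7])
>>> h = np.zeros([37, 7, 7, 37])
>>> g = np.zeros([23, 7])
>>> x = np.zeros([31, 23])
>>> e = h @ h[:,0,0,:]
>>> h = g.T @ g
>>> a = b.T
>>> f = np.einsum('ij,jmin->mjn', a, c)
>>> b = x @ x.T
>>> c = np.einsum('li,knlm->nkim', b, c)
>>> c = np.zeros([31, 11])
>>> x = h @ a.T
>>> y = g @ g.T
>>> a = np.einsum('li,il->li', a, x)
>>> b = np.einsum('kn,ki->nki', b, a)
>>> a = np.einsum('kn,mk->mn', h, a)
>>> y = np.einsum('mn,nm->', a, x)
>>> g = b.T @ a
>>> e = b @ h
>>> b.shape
(31, 31, 7)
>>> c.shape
(31, 11)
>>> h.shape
(7, 7)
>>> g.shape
(7, 31, 7)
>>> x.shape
(7, 31)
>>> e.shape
(31, 31, 7)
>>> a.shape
(31, 7)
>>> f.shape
(37, 7, 7)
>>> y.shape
()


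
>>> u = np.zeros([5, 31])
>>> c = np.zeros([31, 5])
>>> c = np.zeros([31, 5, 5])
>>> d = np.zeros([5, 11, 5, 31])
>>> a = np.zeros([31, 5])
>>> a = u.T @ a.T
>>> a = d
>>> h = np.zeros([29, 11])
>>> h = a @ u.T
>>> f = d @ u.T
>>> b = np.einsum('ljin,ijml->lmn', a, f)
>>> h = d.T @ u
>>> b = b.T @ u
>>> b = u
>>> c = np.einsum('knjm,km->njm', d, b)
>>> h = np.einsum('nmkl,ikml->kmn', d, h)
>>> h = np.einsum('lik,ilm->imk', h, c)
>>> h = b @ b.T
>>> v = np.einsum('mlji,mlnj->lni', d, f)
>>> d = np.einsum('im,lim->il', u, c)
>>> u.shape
(5, 31)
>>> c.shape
(11, 5, 31)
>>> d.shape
(5, 11)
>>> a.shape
(5, 11, 5, 31)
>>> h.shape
(5, 5)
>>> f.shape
(5, 11, 5, 5)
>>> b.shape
(5, 31)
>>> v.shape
(11, 5, 31)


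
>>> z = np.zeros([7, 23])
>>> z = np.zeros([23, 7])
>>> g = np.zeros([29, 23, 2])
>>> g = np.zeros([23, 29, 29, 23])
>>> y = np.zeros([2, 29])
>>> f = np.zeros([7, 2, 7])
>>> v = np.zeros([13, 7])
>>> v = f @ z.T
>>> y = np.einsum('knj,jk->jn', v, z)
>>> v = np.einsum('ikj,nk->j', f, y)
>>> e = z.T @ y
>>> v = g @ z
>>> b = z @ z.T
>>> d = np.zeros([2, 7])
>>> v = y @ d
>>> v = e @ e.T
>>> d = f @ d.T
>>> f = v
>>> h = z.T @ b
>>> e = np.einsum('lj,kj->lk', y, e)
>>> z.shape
(23, 7)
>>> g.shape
(23, 29, 29, 23)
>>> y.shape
(23, 2)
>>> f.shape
(7, 7)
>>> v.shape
(7, 7)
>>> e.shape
(23, 7)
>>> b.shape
(23, 23)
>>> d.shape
(7, 2, 2)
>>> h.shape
(7, 23)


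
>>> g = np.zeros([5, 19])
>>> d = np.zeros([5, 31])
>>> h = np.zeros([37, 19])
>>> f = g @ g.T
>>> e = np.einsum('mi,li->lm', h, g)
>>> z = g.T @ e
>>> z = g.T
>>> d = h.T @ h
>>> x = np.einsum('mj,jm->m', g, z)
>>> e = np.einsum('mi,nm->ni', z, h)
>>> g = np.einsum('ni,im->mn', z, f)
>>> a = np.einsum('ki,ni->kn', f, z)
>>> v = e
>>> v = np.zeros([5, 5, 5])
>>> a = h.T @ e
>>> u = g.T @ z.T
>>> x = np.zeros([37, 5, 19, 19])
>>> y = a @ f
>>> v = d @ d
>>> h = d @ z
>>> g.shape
(5, 19)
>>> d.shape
(19, 19)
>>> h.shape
(19, 5)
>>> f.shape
(5, 5)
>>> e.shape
(37, 5)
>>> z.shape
(19, 5)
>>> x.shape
(37, 5, 19, 19)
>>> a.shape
(19, 5)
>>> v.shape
(19, 19)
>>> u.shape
(19, 19)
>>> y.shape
(19, 5)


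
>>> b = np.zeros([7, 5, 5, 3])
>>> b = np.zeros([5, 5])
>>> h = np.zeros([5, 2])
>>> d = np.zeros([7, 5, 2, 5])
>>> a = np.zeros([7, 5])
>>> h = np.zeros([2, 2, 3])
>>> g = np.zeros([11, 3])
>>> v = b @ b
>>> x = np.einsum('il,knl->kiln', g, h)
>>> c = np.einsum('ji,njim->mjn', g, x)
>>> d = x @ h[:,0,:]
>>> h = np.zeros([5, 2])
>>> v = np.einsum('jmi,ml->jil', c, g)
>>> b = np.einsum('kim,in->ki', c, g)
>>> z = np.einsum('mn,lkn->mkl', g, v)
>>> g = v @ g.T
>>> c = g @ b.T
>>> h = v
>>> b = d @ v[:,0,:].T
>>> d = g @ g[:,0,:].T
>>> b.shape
(2, 11, 3, 2)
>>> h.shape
(2, 2, 3)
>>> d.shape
(2, 2, 2)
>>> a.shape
(7, 5)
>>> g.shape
(2, 2, 11)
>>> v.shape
(2, 2, 3)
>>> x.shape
(2, 11, 3, 2)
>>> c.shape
(2, 2, 2)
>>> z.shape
(11, 2, 2)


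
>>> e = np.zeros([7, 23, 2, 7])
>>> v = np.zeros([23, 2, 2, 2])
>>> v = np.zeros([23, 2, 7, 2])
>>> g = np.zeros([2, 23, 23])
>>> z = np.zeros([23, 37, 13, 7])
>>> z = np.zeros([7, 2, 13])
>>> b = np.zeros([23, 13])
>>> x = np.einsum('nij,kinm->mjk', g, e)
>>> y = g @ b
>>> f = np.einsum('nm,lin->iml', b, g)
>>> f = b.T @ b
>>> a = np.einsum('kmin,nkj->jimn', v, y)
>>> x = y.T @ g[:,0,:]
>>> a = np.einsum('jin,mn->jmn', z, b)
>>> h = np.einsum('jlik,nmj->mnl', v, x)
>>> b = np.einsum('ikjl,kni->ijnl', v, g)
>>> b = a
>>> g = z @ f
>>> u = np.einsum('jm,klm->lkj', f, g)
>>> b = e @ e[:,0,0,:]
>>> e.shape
(7, 23, 2, 7)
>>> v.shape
(23, 2, 7, 2)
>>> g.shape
(7, 2, 13)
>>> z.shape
(7, 2, 13)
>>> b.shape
(7, 23, 2, 7)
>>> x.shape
(13, 23, 23)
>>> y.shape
(2, 23, 13)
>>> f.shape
(13, 13)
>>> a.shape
(7, 23, 13)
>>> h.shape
(23, 13, 2)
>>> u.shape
(2, 7, 13)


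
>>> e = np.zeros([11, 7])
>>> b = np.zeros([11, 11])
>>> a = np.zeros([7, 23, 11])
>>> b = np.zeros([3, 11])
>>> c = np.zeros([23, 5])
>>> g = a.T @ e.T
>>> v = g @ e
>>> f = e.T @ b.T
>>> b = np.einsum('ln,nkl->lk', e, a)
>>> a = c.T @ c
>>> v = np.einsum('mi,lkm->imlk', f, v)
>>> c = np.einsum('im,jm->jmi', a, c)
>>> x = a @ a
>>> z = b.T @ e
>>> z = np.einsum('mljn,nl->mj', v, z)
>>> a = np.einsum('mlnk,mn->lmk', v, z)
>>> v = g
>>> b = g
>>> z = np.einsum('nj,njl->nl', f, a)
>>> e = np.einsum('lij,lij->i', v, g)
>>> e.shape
(23,)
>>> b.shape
(11, 23, 11)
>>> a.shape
(7, 3, 23)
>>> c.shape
(23, 5, 5)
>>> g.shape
(11, 23, 11)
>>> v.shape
(11, 23, 11)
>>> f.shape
(7, 3)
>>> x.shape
(5, 5)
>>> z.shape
(7, 23)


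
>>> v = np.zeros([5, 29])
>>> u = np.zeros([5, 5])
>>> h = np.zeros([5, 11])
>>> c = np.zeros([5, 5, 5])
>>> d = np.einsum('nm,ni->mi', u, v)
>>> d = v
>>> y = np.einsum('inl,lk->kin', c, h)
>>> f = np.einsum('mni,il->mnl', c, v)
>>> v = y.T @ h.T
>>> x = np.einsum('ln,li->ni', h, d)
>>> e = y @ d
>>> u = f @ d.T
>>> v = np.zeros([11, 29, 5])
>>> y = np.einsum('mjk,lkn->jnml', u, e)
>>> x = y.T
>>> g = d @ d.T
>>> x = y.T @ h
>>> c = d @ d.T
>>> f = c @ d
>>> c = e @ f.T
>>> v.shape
(11, 29, 5)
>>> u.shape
(5, 5, 5)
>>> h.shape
(5, 11)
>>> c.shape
(11, 5, 5)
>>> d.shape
(5, 29)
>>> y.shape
(5, 29, 5, 11)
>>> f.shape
(5, 29)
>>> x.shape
(11, 5, 29, 11)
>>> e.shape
(11, 5, 29)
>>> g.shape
(5, 5)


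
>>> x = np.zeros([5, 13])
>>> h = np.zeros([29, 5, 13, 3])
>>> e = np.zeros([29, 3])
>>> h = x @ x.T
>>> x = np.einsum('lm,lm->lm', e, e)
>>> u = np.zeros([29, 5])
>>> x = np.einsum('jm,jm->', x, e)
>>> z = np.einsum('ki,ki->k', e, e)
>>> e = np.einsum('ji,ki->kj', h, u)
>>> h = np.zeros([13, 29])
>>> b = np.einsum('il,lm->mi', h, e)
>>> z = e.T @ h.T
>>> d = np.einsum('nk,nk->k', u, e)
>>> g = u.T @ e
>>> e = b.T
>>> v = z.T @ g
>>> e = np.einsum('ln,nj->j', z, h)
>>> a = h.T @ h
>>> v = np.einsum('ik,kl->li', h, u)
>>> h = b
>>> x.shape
()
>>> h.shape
(5, 13)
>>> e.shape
(29,)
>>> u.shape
(29, 5)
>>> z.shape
(5, 13)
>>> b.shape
(5, 13)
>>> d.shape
(5,)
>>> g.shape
(5, 5)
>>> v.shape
(5, 13)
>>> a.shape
(29, 29)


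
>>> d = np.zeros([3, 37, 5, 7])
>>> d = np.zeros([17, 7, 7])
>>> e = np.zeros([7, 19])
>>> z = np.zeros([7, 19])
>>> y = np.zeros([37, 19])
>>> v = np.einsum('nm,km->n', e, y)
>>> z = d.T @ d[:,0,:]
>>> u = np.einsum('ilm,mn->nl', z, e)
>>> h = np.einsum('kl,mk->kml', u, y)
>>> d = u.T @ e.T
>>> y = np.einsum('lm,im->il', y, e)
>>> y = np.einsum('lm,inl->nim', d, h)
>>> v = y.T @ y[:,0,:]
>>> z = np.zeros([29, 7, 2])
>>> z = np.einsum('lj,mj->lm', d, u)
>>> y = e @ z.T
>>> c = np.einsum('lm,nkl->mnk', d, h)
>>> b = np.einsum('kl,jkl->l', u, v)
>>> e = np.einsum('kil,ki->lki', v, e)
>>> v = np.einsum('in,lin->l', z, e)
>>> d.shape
(7, 7)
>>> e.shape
(7, 7, 19)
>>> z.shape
(7, 19)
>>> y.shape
(7, 7)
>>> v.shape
(7,)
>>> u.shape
(19, 7)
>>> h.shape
(19, 37, 7)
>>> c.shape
(7, 19, 37)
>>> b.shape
(7,)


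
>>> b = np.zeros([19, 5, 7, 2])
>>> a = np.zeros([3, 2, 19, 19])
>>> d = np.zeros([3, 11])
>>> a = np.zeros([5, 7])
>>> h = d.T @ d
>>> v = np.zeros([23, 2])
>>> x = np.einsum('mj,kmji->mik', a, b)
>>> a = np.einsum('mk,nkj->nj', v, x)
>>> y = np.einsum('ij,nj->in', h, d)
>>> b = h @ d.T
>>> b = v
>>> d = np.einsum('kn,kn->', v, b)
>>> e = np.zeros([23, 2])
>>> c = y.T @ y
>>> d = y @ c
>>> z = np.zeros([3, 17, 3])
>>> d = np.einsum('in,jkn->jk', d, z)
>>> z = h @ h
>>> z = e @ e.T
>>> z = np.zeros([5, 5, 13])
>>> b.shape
(23, 2)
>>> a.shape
(5, 19)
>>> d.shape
(3, 17)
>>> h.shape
(11, 11)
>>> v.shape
(23, 2)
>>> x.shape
(5, 2, 19)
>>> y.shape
(11, 3)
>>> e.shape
(23, 2)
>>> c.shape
(3, 3)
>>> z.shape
(5, 5, 13)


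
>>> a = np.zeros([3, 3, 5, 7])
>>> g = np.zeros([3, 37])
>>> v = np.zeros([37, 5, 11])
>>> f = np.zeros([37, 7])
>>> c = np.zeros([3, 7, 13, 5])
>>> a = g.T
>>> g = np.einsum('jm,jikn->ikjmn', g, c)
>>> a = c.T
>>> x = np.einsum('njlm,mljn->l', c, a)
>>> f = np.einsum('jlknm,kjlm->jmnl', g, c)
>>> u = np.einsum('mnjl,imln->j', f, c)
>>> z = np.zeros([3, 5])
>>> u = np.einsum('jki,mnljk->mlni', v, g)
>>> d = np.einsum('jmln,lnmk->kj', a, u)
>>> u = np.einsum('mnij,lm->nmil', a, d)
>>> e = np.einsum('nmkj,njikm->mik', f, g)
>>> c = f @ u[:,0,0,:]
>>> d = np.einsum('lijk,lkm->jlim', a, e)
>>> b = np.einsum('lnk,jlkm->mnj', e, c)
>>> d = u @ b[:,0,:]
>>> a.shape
(5, 13, 7, 3)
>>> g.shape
(7, 13, 3, 37, 5)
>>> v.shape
(37, 5, 11)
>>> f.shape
(7, 5, 37, 13)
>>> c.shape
(7, 5, 37, 11)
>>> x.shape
(13,)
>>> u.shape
(13, 5, 7, 11)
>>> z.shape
(3, 5)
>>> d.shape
(13, 5, 7, 7)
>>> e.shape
(5, 3, 37)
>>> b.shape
(11, 3, 7)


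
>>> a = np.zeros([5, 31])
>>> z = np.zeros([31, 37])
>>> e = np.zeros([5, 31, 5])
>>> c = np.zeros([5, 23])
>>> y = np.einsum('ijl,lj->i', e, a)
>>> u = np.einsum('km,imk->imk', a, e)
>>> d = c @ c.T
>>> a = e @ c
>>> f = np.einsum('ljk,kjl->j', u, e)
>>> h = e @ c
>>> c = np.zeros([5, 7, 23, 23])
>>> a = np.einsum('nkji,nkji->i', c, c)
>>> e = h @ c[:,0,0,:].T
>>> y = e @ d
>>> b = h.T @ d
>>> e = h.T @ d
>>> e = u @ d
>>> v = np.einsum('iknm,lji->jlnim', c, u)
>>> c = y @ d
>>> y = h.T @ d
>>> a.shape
(23,)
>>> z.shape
(31, 37)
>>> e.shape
(5, 31, 5)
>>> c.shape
(5, 31, 5)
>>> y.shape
(23, 31, 5)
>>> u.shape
(5, 31, 5)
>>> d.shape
(5, 5)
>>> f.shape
(31,)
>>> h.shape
(5, 31, 23)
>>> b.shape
(23, 31, 5)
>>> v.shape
(31, 5, 23, 5, 23)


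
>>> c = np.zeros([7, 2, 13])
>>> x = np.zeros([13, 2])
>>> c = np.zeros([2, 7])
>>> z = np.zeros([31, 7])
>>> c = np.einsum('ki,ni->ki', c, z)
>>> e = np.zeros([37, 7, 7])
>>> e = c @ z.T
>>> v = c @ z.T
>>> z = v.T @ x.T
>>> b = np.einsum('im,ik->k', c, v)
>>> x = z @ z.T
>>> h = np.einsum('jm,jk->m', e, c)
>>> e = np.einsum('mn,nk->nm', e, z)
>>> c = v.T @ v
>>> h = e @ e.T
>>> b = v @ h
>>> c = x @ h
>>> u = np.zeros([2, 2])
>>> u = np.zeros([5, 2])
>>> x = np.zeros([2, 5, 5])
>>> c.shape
(31, 31)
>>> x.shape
(2, 5, 5)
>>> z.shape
(31, 13)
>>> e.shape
(31, 2)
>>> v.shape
(2, 31)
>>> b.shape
(2, 31)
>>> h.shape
(31, 31)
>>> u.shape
(5, 2)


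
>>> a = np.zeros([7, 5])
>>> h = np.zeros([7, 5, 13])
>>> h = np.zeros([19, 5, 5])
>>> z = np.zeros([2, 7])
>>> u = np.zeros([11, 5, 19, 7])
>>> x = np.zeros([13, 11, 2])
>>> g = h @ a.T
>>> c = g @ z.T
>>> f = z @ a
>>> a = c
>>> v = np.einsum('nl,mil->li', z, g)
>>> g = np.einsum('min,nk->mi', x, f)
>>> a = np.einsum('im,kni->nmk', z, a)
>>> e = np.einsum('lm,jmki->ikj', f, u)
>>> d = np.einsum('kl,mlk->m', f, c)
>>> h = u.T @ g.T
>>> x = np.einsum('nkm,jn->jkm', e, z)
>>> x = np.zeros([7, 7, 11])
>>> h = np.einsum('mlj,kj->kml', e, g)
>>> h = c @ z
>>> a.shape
(5, 7, 19)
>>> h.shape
(19, 5, 7)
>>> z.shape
(2, 7)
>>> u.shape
(11, 5, 19, 7)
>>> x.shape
(7, 7, 11)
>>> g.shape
(13, 11)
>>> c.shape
(19, 5, 2)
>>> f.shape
(2, 5)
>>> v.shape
(7, 5)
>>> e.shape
(7, 19, 11)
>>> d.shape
(19,)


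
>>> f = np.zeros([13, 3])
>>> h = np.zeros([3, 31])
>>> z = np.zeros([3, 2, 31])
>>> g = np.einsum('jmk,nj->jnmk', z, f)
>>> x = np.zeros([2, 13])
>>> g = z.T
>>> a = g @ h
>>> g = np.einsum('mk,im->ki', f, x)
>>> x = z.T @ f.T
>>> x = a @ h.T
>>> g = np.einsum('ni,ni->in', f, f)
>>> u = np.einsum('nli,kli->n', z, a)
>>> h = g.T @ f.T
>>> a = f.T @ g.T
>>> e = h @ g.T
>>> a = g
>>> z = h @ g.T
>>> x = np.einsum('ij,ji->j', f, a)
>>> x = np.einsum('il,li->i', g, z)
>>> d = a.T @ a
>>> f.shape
(13, 3)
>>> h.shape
(13, 13)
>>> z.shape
(13, 3)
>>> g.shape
(3, 13)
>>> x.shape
(3,)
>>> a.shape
(3, 13)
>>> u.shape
(3,)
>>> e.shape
(13, 3)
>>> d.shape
(13, 13)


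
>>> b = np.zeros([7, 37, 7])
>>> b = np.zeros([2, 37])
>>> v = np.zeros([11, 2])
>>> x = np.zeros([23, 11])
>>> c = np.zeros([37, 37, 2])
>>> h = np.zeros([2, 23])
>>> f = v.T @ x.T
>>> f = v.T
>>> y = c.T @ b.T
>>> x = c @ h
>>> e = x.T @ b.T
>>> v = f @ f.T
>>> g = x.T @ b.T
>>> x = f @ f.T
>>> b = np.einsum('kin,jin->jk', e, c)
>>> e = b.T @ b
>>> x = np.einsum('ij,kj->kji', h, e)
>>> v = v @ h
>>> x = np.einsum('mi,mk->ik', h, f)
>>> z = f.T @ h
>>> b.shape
(37, 23)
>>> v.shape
(2, 23)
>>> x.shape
(23, 11)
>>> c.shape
(37, 37, 2)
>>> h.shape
(2, 23)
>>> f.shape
(2, 11)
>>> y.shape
(2, 37, 2)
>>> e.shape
(23, 23)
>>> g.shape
(23, 37, 2)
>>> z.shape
(11, 23)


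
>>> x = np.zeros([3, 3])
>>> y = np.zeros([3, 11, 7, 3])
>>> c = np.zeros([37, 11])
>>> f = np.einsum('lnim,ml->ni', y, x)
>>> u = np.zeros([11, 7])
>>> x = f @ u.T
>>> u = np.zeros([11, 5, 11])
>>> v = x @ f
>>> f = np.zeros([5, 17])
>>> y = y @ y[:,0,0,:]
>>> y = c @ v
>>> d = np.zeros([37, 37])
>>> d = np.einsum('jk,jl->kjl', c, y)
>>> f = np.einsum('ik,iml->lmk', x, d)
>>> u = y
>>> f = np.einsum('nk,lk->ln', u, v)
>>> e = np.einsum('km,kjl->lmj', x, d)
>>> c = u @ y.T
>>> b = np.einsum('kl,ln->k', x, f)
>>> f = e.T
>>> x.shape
(11, 11)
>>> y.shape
(37, 7)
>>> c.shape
(37, 37)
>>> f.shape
(37, 11, 7)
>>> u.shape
(37, 7)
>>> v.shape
(11, 7)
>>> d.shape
(11, 37, 7)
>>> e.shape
(7, 11, 37)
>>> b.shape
(11,)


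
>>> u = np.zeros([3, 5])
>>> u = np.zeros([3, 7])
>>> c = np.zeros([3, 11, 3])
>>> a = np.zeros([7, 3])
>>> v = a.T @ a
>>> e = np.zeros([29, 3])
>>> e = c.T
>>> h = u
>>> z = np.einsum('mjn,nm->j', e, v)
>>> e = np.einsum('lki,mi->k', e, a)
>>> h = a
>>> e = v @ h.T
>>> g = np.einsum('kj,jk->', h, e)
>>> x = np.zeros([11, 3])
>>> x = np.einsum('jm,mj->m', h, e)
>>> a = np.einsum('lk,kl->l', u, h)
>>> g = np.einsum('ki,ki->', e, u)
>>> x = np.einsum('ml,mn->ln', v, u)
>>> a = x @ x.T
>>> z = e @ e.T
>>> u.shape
(3, 7)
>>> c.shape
(3, 11, 3)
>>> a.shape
(3, 3)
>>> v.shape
(3, 3)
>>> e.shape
(3, 7)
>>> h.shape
(7, 3)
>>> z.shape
(3, 3)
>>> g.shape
()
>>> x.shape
(3, 7)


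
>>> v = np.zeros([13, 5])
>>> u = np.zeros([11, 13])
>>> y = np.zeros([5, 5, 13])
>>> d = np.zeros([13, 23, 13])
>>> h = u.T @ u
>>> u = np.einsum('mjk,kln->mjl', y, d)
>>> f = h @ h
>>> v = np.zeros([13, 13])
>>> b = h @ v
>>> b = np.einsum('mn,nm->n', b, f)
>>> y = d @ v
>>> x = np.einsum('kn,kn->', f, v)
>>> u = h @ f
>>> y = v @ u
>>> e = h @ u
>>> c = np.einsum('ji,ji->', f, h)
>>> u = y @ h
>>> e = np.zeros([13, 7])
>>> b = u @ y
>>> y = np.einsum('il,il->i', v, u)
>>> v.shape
(13, 13)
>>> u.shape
(13, 13)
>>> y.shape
(13,)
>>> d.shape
(13, 23, 13)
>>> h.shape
(13, 13)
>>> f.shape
(13, 13)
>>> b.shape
(13, 13)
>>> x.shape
()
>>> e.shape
(13, 7)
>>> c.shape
()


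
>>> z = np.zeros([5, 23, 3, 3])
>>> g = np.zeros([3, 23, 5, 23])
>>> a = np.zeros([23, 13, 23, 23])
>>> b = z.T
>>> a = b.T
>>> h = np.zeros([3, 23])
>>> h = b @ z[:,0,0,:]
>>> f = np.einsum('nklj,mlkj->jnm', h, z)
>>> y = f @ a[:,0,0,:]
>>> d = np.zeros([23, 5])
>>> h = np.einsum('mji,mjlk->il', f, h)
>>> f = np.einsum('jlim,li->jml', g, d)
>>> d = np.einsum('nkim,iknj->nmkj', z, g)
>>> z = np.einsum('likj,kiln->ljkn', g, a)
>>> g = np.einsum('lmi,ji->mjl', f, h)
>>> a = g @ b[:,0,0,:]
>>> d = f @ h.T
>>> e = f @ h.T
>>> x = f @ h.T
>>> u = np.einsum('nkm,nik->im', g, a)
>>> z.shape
(3, 23, 5, 3)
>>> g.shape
(23, 5, 3)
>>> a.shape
(23, 5, 5)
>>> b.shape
(3, 3, 23, 5)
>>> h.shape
(5, 23)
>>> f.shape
(3, 23, 23)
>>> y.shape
(3, 3, 3)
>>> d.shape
(3, 23, 5)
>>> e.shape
(3, 23, 5)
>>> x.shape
(3, 23, 5)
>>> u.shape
(5, 3)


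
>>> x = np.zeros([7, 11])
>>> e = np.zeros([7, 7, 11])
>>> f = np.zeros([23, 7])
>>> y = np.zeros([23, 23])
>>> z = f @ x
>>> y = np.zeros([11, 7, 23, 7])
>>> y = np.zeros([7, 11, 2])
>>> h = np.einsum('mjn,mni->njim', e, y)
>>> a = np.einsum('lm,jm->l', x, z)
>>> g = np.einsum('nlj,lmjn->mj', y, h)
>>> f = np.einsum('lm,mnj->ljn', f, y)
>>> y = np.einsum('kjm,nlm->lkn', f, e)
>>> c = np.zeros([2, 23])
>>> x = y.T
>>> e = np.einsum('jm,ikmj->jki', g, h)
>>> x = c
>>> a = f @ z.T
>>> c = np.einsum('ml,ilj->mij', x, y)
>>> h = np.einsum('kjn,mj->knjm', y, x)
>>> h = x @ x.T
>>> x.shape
(2, 23)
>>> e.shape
(7, 7, 11)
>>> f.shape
(23, 2, 11)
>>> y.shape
(7, 23, 7)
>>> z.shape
(23, 11)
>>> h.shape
(2, 2)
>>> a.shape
(23, 2, 23)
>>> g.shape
(7, 2)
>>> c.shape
(2, 7, 7)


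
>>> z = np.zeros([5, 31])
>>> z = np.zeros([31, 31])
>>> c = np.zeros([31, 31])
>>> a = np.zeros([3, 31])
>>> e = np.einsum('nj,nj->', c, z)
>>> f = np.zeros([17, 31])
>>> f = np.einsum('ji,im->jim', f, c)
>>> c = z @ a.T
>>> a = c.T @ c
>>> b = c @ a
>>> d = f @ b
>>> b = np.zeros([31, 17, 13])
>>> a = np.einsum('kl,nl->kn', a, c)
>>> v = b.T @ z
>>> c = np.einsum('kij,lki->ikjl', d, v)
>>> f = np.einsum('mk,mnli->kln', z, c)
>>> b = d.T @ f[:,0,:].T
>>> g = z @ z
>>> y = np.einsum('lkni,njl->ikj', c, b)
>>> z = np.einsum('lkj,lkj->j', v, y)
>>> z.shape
(31,)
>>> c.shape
(31, 17, 3, 13)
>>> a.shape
(3, 31)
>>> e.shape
()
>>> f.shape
(31, 3, 17)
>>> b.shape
(3, 31, 31)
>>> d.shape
(17, 31, 3)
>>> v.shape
(13, 17, 31)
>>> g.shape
(31, 31)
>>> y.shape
(13, 17, 31)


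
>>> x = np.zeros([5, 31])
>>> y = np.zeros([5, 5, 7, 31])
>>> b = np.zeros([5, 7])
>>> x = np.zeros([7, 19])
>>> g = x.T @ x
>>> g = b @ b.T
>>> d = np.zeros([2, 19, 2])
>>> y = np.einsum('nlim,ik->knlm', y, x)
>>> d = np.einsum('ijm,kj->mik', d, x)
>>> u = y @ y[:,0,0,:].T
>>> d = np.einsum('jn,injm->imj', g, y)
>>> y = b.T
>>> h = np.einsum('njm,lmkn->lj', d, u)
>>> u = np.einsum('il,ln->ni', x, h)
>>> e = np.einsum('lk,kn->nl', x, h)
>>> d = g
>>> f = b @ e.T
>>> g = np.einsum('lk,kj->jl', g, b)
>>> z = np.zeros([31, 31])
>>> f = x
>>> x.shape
(7, 19)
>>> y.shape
(7, 5)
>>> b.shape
(5, 7)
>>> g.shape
(7, 5)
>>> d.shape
(5, 5)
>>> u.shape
(31, 7)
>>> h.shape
(19, 31)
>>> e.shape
(31, 7)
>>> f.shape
(7, 19)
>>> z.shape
(31, 31)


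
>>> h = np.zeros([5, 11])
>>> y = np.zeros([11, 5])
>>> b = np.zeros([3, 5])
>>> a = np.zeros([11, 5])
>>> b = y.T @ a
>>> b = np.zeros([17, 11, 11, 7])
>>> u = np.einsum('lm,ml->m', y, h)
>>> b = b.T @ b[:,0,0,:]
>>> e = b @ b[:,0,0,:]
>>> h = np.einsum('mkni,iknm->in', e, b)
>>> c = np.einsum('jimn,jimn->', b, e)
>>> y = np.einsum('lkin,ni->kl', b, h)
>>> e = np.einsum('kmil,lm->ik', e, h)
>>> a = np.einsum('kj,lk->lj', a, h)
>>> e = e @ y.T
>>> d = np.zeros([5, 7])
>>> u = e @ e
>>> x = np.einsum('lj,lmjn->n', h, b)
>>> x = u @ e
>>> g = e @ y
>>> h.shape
(7, 11)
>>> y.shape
(11, 7)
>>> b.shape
(7, 11, 11, 7)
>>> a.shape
(7, 5)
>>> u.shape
(11, 11)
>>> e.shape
(11, 11)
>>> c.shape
()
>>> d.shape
(5, 7)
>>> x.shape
(11, 11)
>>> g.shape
(11, 7)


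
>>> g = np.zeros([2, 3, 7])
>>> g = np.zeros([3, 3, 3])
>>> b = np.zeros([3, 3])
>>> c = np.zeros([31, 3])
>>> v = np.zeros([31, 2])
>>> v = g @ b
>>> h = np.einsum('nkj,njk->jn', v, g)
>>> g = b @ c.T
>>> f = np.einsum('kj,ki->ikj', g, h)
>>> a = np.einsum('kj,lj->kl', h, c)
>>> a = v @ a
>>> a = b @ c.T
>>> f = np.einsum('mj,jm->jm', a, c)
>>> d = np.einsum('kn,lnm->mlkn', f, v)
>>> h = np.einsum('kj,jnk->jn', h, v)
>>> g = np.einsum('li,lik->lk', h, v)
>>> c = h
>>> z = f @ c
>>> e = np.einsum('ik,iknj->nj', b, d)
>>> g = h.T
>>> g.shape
(3, 3)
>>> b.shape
(3, 3)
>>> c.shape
(3, 3)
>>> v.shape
(3, 3, 3)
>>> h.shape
(3, 3)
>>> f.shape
(31, 3)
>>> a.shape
(3, 31)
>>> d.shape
(3, 3, 31, 3)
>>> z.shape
(31, 3)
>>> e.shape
(31, 3)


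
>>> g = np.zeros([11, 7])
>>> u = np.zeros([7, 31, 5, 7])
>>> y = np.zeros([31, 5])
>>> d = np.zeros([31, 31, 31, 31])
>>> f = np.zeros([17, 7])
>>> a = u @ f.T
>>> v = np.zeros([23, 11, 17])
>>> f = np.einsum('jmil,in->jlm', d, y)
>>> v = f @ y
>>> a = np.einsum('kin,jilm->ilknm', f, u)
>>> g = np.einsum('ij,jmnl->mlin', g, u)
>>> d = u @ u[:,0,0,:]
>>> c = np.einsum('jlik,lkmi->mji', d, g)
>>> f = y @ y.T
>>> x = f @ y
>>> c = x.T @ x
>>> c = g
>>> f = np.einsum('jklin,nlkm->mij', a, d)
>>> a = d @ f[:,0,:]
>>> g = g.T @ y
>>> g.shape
(5, 11, 7, 5)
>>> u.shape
(7, 31, 5, 7)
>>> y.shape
(31, 5)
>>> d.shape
(7, 31, 5, 7)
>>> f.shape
(7, 31, 31)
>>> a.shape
(7, 31, 5, 31)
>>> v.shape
(31, 31, 5)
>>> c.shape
(31, 7, 11, 5)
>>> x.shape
(31, 5)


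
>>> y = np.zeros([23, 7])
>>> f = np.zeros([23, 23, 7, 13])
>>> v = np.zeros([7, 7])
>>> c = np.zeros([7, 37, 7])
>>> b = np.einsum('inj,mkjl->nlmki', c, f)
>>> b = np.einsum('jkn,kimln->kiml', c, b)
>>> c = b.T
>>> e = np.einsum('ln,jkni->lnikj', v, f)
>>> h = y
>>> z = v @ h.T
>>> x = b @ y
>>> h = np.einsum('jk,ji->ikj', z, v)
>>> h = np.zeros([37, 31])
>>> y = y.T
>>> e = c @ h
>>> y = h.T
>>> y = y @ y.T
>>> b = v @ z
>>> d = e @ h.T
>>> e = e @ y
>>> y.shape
(31, 31)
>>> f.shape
(23, 23, 7, 13)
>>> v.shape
(7, 7)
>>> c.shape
(23, 23, 13, 37)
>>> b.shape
(7, 23)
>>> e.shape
(23, 23, 13, 31)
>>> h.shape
(37, 31)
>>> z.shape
(7, 23)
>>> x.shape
(37, 13, 23, 7)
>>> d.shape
(23, 23, 13, 37)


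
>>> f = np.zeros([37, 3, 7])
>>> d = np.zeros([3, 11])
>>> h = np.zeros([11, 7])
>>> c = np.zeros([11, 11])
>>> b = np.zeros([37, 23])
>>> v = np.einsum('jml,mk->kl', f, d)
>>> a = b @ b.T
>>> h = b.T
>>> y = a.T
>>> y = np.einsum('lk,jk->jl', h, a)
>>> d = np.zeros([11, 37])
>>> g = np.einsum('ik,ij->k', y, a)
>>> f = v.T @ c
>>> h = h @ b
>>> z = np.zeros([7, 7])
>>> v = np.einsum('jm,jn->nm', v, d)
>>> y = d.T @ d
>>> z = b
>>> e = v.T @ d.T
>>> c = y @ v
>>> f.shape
(7, 11)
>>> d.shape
(11, 37)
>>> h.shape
(23, 23)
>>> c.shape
(37, 7)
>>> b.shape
(37, 23)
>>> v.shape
(37, 7)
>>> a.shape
(37, 37)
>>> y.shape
(37, 37)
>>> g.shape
(23,)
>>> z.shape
(37, 23)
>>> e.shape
(7, 11)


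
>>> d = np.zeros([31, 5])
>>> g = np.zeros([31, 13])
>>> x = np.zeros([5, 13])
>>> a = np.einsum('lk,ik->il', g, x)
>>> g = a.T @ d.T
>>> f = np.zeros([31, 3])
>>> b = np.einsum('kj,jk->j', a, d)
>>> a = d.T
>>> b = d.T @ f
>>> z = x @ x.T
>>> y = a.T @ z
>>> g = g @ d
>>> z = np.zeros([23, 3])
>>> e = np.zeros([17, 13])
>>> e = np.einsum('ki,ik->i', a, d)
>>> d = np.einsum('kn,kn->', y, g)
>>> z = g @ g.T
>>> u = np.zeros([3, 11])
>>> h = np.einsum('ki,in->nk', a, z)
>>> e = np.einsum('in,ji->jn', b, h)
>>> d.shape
()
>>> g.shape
(31, 5)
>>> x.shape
(5, 13)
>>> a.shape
(5, 31)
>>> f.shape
(31, 3)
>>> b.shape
(5, 3)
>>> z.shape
(31, 31)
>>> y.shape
(31, 5)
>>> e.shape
(31, 3)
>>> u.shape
(3, 11)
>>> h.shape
(31, 5)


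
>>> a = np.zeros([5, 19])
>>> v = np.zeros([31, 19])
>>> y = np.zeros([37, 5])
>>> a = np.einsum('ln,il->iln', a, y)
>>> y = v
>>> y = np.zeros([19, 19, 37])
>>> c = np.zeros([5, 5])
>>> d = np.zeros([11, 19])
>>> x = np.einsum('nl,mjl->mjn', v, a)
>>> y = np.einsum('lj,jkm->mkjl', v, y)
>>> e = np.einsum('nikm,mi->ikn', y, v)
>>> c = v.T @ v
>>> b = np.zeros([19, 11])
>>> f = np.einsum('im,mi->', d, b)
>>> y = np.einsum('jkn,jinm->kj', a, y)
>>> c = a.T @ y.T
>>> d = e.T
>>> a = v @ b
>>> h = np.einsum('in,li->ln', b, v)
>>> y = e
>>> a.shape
(31, 11)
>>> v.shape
(31, 19)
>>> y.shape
(19, 19, 37)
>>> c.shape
(19, 5, 5)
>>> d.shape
(37, 19, 19)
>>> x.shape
(37, 5, 31)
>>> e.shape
(19, 19, 37)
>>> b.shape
(19, 11)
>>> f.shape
()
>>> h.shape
(31, 11)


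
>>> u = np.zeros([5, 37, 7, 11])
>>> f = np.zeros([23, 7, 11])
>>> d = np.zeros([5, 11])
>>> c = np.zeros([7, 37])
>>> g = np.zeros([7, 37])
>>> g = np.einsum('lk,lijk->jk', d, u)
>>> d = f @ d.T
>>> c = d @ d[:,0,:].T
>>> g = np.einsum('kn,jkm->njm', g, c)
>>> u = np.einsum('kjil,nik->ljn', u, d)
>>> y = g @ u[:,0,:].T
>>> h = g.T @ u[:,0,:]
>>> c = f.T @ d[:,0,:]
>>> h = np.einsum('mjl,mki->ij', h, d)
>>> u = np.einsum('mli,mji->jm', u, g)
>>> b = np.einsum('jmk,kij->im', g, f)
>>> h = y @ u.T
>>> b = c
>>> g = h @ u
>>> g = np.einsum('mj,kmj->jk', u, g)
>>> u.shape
(23, 11)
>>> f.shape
(23, 7, 11)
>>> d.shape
(23, 7, 5)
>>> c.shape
(11, 7, 5)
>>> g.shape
(11, 11)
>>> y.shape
(11, 23, 11)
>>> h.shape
(11, 23, 23)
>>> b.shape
(11, 7, 5)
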